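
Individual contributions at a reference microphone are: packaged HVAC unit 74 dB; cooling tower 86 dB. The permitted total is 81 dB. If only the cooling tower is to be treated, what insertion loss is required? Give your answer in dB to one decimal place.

6.0 dB

Fixed contribution from the other source: Σ 10^(L/10) = 10^(74/10) = 2.512e+07 (74.00 dB).
The limit corresponds to 10^(81/10) = 1.259e+08; subtracting the fixed part leaves 1.008e+08 for the cooling tower, i.e. 80.03 dB.
Required insertion loss = 86 − 80.03 = 5.97 dB.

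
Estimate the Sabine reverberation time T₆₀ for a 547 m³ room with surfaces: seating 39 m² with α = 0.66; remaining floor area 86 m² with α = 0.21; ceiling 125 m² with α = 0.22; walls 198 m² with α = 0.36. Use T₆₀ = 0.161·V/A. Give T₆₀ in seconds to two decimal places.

0.62 s

Total absorption A = 39·0.66 + 86·0.21 + 125·0.22 + 198·0.36 = 142.58 m² sabins.
T₆₀ = 0.161·V/A = 0.161·547/142.58 = 0.618 s.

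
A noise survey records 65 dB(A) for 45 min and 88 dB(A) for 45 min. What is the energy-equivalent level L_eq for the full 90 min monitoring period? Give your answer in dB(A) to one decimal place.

The energy average is taken in the linear domain: L_eq = 10·log₁₀[(Σ tᵢ·10^(Lᵢ/10))/T], T = 90 min.
Σ tᵢ·10^(Lᵢ/10) = 45·10^(65/10) + 45·10^(88/10) = 2.854e+10.
L_eq = 10·log₁₀(2.854e+10/90) = 85.01 dB(A).

85.0 dB(A)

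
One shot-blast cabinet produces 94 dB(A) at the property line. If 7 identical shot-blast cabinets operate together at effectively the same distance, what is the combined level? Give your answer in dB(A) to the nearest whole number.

102 dB(A)

L_total = L₁ + 10·log₁₀ N for N identical incoherent sources.
L_total = 94 + 10·log₁₀(7) = 94 + 8.451 = 102.45 dB(A).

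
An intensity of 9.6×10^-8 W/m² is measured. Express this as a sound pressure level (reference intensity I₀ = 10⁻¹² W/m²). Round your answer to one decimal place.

49.8 dB

Dividing by I₀ shifts the exponent by 12: I/I₀ = 9.6×10^4.
L = 10·(0.9823 + 4) = 49.82 dB.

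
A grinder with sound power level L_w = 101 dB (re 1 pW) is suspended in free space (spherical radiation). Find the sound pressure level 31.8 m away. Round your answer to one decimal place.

The power spreads over a sphere of area 4π·r², so L_p = L_w − 10·log₁₀(4π·r²).
4π·r² = 1.271e+04 m², 10·log₁₀ of that is 41.041 dB.
L_p = 101 − 41.041 = 59.96 dB.

60.0 dB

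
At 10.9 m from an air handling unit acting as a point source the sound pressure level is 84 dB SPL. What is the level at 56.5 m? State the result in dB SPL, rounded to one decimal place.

69.7 dB SPL

Spherical spreading from a point source gives a 20·log₁₀(r₂/r₁) drop.
L₂ = 84 − 20·log₁₀(56.5/10.9) = 84 − 14.292 = 69.71 dB SPL.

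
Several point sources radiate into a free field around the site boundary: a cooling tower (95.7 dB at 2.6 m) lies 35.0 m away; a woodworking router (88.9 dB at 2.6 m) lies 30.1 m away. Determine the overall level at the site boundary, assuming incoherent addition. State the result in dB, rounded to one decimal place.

74.2 dB

First find each source's level at the receiver (point-source: −20·log₁₀(r/r_ref)), then combine on an intensity basis.
cooling tower: 95.7 − 20·log₁₀(35.0/2.6) = 95.7 − 22.58 = 73.12 dB.
woodworking router: 88.9 − 20·log₁₀(30.1/2.6) = 88.9 − 21.27 = 67.63 dB.
Σ 10^(L/10) = 2.629e+07 → L_total = 10·log₁₀(2.629e+07) = 74.20 dB.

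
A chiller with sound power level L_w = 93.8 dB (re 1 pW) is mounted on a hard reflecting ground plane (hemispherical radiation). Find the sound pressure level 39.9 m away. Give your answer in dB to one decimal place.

The power spreads over a hemisphere of area 2π·r², so L_p = L_w − 10·log₁₀(2π·r²).
2π·r² = 1e+04 m², 10·log₁₀ of that is 40.001 dB.
L_p = 93.8 − 40.001 = 53.80 dB.

53.8 dB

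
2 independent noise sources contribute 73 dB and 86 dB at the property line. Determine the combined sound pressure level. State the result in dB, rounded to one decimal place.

For uncorrelated sources the intensities add, so convert each level to linear form, sum, and take 10·log₁₀ of the total.
Σ 10^(L/10) = 10^(73/10) + 10^(86/10) = 4.181e+08.
L_total = 10·log₁₀(4.181e+08) = 86.21 dB.

86.2 dB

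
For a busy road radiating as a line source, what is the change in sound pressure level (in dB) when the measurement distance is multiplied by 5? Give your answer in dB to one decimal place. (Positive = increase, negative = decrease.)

-7.0 dB

Line-source spreading: ΔL = −10·log₁₀(r₂/r₁).
ΔL = −10·log₁₀(5) = -6.99 dB.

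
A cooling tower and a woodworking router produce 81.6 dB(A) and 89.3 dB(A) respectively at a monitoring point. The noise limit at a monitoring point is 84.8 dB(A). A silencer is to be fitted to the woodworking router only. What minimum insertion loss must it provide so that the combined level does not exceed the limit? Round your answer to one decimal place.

Everything except the woodworking router sums to 10^(81.6/10) = 1.445e+08 in linear terms, 81.60 dB(A).
The limit corresponds to 10^(84.8/10) = 3.020e+08; subtracting the fixed part leaves 1.575e+08 for the woodworking router, i.e. 81.97 dB(A).
So the woodworking router must be reduced from 89.3 to 81.97 dB(A): IL = 7.33 dB.

7.3 dB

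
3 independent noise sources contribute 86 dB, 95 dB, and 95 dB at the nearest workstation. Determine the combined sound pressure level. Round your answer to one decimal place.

98.3 dB

For uncorrelated sources the intensities add, so convert each level to linear form, sum, and take 10·log₁₀ of the total.
Σ 10^(L/10) = 10^(86/10) + 10^(95/10) + 10^(95/10) = 6.723e+09.
L_total = 10·log₁₀(6.723e+09) = 98.28 dB.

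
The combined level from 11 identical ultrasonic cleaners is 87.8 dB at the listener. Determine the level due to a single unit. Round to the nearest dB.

77 dB

For N identical incoherent sources L_total = L₁ + 10·log₁₀ N, so L₁ = 87.8 − 10·log₁₀(11) = 87.8 − 10.414.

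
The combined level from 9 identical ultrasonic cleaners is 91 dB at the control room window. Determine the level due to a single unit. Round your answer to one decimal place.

9 equal contributions raise the level by 10·log₁₀ 9 = 9.542 dB, so each unit alone gives 91 − 9.542.

81.5 dB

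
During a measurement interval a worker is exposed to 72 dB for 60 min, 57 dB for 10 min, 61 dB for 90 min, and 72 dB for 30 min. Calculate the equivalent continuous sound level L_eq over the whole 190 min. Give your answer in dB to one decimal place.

L_eq = 10·log₁₀[(1/T)·Σ tᵢ·10^(Lᵢ/10)] with T = 190 min.
Σ tᵢ·10^(Lᵢ/10) = 60·10^(72/10) + 10·10^(57/10) + 90·10^(61/10) + 30·10^(72/10) = 1.545e+09.
L_eq = 10·log₁₀(1.545e+09/190) = 69.10 dB.

69.1 dB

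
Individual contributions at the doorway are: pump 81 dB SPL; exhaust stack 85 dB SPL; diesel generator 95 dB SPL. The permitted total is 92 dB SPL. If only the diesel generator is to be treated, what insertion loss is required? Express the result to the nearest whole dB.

Everything except the diesel generator sums to 10^(81/10) + 10^(85/10) = 4.421e+08 in linear terms, 86.46 dB SPL.
To meet 92 dB SPL overall, the treated diesel generator may contribute at most 10^(92/10) − 4.421e+08 = 1.143e+09, i.e. 90.58 dB SPL.
Required insertion loss = 95 − 90.58 = 4.42 dB.

4 dB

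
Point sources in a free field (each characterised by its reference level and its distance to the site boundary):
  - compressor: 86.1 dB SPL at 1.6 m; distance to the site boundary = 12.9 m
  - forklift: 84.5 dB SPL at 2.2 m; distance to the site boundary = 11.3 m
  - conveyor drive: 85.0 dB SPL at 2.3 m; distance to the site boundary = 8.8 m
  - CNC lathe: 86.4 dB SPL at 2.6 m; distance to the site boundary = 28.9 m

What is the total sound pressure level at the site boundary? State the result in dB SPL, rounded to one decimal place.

76.2 dB SPL

Apply inverse-square spreading to bring every level to the receiver, then sum 10^(L/10).
compressor: 86.1 − 20·log₁₀(12.9/1.6) = 86.1 − 18.13 = 67.97 dB SPL.
forklift: 84.5 − 20·log₁₀(11.3/2.2) = 84.5 − 14.21 = 70.29 dB SPL.
conveyor drive: 85.0 − 20·log₁₀(8.8/2.3) = 85.0 − 11.66 = 73.34 dB SPL.
CNC lathe: 86.4 − 20·log₁₀(28.9/2.6) = 86.4 − 20.92 = 65.48 dB SPL.
Σ 10^(L/10) = 4.208e+07 → L_total = 10·log₁₀(4.208e+07) = 76.24 dB SPL.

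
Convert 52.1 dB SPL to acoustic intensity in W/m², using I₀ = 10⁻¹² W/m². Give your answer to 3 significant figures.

L = 10·log₁₀(I/I₀) ⇒ I = I₀·10^(L/10) = 10⁻¹² × 10^5.21.

1.62e-07 W/m²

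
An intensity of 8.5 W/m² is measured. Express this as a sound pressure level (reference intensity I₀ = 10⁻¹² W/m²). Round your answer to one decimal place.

L = 10·log₁₀(I/I₀) = 10·log₁₀(8.5/10⁻¹²) = 10·log₁₀(8.5×10^12).
L = 10·(0.9294 + 12) = 129.29 dB.

129.3 dB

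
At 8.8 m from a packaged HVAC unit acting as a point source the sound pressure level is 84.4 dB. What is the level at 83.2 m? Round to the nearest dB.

65 dB

For a point source, L₂ = L₁ − 20·log₁₀(r₂/r₁).
L₂ = 84.4 − 20·log₁₀(83.2/8.8) = 84.4 − 19.513 = 64.89 dB.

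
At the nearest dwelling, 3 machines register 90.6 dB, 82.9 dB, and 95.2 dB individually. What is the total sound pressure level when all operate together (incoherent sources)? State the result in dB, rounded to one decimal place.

For uncorrelated sources the intensities add, so convert each level to linear form, sum, and take 10·log₁₀ of the total.
Σ 10^(L/10) = 10^(90.6/10) + 10^(82.9/10) + 10^(95.2/10) = 4.654e+09.
L_total = 10·log₁₀(4.654e+09) = 96.68 dB.

96.7 dB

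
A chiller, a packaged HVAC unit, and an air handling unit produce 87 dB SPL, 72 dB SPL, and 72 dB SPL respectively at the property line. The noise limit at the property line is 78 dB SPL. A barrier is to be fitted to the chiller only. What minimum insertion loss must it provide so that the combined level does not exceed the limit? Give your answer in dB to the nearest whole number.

The untreated sources together contribute 10^(72/10) + 10^(72/10) = 3.170e+07, i.e. 75.01 dB SPL.
To meet 78 dB SPL overall, the treated chiller may contribute at most 10^(78/10) − 3.170e+07 = 3.140e+07, i.e. 74.97 dB SPL.
Required insertion loss = 87 − 74.97 = 12.03 dB.

12 dB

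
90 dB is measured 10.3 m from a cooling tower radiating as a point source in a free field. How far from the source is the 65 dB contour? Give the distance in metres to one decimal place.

Point-source spreading drops the level by 20·log₁₀(r₂/r₁); inverting, r₂/r₁ = 10^(ΔL/20).
r₂ = 10.3·10^((90−65)/20) = 10.3·10^(25.0/20) = 183.16 m.

183.2 m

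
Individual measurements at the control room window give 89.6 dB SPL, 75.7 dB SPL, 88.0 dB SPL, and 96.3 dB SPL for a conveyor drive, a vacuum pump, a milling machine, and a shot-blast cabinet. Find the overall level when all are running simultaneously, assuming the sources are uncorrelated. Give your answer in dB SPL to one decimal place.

Incoherent sources combine by intensity addition: L_total = 10·log₁₀(Σ 10^(L_i/10)).
Σ 10^(L/10) = 10^(89.6/10) + 10^(75.7/10) + 10^(88.0/10) + 10^(96.3/10) = 5.846e+09.
L_total = 10·log₁₀(5.846e+09) = 97.67 dB SPL.

97.7 dB SPL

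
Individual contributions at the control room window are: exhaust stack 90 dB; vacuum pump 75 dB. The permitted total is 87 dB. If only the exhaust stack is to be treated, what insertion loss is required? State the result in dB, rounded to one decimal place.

Everything except the exhaust stack sums to 10^(75/10) = 3.162e+07 in linear terms, 75.00 dB.
The limit corresponds to 10^(87/10) = 5.012e+08; subtracting the fixed part leaves 4.696e+08 for the exhaust stack, i.e. 86.72 dB.
So the exhaust stack must be reduced from 90 to 86.72 dB: IL = 3.28 dB.

3.3 dB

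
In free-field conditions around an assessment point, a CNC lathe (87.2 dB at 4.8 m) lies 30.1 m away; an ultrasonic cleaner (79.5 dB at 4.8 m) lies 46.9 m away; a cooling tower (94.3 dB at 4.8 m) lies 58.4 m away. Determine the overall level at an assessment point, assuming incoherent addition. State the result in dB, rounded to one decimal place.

Apply inverse-square spreading to bring every level to the receiver, then sum 10^(L/10).
CNC lathe: 87.2 − 20·log₁₀(30.1/4.8) = 87.2 − 15.95 = 71.25 dB.
ultrasonic cleaner: 79.5 − 20·log₁₀(46.9/4.8) = 79.5 − 19.80 = 59.70 dB.
cooling tower: 94.3 − 20·log₁₀(58.4/4.8) = 94.3 − 21.70 = 72.60 dB.
Σ 10^(L/10) = 3.246e+07 → L_total = 10·log₁₀(3.246e+07) = 75.11 dB.

75.1 dB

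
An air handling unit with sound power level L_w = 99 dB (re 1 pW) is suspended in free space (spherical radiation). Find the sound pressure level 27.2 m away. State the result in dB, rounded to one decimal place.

59.3 dB

L_p = L_w − 10·log₁₀(4π·r²) with r = 27.2 m.
4π·r² = 9297 m², 10·log₁₀ of that is 39.683 dB.
L_p = 99 − 39.683 = 59.32 dB.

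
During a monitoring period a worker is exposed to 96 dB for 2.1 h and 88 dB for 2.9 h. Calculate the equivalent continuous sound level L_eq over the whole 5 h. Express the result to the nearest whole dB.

93 dB

The energy average is taken in the linear domain: L_eq = 10·log₁₀[(Σ tᵢ·10^(Lᵢ/10))/T], T = 5 h.
Σ tᵢ·10^(Lᵢ/10) = 2.1·10^(96/10) + 2.9·10^(88/10) = 1.019e+10.
L_eq = 10·log₁₀(1.019e+10/5) = 93.09 dB.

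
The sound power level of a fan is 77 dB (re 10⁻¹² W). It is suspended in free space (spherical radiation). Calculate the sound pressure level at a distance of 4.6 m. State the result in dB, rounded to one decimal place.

The power spreads over a sphere of area 4π·r², so L_p = L_w − 10·log₁₀(4π·r²).
4π·r² = 265.9 m², 10·log₁₀ of that is 24.247 dB.
L_p = 77 − 24.247 = 52.75 dB.

52.8 dB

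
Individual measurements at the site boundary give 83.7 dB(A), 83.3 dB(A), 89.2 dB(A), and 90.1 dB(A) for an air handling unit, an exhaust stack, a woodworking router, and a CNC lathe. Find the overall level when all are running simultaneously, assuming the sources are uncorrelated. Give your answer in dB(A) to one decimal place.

93.6 dB(A)

Incoherent sources combine by intensity addition: L_total = 10·log₁₀(Σ 10^(L_i/10)).
Σ 10^(L/10) = 10^(83.7/10) + 10^(83.3/10) + 10^(89.2/10) + 10^(90.1/10) = 2.303e+09.
L_total = 10·log₁₀(2.303e+09) = 93.62 dB(A).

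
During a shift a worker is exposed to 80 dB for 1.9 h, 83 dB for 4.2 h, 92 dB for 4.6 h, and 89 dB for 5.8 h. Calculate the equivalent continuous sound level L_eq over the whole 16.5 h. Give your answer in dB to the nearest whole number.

The energy average is taken in the linear domain: L_eq = 10·log₁₀[(Σ tᵢ·10^(Lᵢ/10))/T], T = 16.5 h.
Σ tᵢ·10^(Lᵢ/10) = 1.9·10^(80/10) + 4.2·10^(83/10) + 4.6·10^(92/10) + 5.8·10^(89/10) = 1.293e+10.
L_eq = 10·log₁₀(1.293e+10/16.5) = 88.94 dB.

89 dB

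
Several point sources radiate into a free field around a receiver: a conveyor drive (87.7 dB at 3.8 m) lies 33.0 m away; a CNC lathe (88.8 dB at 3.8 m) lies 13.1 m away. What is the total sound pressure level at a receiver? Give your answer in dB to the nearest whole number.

79 dB

Propagate each source to the receiver with L = L_ref − 20·log₁₀(r/r_ref), then add intensities.
conveyor drive: 87.7 − 20·log₁₀(33.0/3.8) = 87.7 − 18.77 = 68.93 dB.
CNC lathe: 88.8 − 20·log₁₀(13.1/3.8) = 88.8 − 10.75 = 78.05 dB.
Σ 10^(L/10) = 7.164e+07 → L_total = 10·log₁₀(7.164e+07) = 78.55 dB.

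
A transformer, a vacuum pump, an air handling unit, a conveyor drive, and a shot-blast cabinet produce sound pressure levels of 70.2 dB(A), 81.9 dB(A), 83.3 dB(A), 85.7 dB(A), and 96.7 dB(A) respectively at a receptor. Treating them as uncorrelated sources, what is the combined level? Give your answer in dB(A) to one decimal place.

For uncorrelated sources the intensities add, so convert each level to linear form, sum, and take 10·log₁₀ of the total.
Σ 10^(L/10) = 10^(70.2/10) + 10^(81.9/10) + 10^(83.3/10) + 10^(85.7/10) + 10^(96.7/10) = 5.428e+09.
L_total = 10·log₁₀(5.428e+09) = 97.35 dB(A).

97.3 dB(A)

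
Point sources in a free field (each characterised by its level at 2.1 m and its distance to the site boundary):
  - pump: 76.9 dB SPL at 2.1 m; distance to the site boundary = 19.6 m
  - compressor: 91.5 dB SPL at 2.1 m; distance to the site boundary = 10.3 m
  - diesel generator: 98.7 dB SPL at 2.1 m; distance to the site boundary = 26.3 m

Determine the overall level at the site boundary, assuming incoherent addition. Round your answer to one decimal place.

80.3 dB SPL

Apply inverse-square spreading to bring every level to the receiver, then sum 10^(L/10).
pump: 76.9 − 20·log₁₀(19.6/2.1) = 76.9 − 19.40 = 57.50 dB SPL.
compressor: 91.5 − 20·log₁₀(10.3/2.1) = 91.5 − 13.81 = 77.69 dB SPL.
diesel generator: 98.7 − 20·log₁₀(26.3/2.1) = 98.7 − 21.95 = 76.75 dB SPL.
Σ 10^(L/10) = 1.065e+08 → L_total = 10·log₁₀(1.065e+08) = 80.28 dB SPL.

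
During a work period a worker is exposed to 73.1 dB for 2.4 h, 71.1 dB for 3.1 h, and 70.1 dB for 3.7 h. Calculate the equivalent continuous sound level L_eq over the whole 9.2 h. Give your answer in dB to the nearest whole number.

L_eq = 10·log₁₀[(1/T)·Σ tᵢ·10^(Lᵢ/10)] with T = 9.2 h.
Σ tᵢ·10^(Lᵢ/10) = 2.4·10^(73.1/10) + 3.1·10^(71.1/10) + 3.7·10^(70.1/10) = 1.268e+08.
L_eq = 10·log₁₀(1.268e+08/9.2) = 71.39 dB.

71 dB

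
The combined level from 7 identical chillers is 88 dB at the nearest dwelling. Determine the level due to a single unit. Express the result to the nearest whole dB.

7 equal contributions raise the level by 10·log₁₀ 7 = 8.451 dB, so each unit alone gives 88 − 8.451.

80 dB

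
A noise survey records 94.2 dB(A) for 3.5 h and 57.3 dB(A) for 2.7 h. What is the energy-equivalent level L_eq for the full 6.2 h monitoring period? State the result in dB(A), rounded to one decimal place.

91.7 dB(A)

L_eq = 10·log₁₀[(1/T)·Σ tᵢ·10^(Lᵢ/10)] with T = 6.2 h.
Σ tᵢ·10^(Lᵢ/10) = 3.5·10^(94.2/10) + 2.7·10^(57.3/10) = 9.207e+09.
L_eq = 10·log₁₀(9.207e+09/6.2) = 91.72 dB(A).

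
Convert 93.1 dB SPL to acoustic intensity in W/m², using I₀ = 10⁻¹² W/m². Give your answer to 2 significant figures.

0.0020 W/m²

I/I₀ = 10^(93.1/10) = 2.042e+09, so I = 2.042e+09 × 10⁻¹² W/m².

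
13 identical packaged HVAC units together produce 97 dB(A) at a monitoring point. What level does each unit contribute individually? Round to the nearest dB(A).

Dividing the total intensity by 13 lowers the level by 10·log₁₀ 13 = 11.139 dB: L₁ = 97 − 11.139.

86 dB(A)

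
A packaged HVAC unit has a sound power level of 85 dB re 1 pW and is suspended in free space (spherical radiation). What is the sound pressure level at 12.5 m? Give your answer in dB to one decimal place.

52.1 dB

L_p = L_w − 10·log₁₀(4π·r²) with r = 12.5 m.
4π·r² = 1963 m², 10·log₁₀ of that is 32.930 dB.
L_p = 85 − 32.930 = 52.07 dB.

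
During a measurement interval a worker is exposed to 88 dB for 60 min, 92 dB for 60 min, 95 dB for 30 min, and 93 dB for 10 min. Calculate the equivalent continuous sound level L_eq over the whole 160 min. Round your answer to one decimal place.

Weight each interval's intensity by its duration and average over T = 160 min:
Σ tᵢ·10^(Lᵢ/10) = 60·10^(88/10) + 60·10^(92/10) + 30·10^(95/10) + 10·10^(93/10) = 2.478e+11.
L_eq = 10·log₁₀(2.478e+11/160) = 91.90 dB.

91.9 dB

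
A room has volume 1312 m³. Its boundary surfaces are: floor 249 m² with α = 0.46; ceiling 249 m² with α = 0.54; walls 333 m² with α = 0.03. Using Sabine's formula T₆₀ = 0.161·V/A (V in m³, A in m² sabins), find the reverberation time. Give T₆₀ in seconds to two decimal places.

Summing Sᵢαᵢ: 249·0.46 + 249·0.54 + 333·0.03 = 258.99 m².
T₆₀ = 0.161 × 1312 / 258.99 = 0.816 s.

0.82 s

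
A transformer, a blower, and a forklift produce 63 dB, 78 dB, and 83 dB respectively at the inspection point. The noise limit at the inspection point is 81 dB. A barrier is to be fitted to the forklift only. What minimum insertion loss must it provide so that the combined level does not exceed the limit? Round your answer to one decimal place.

5.2 dB

The untreated sources together contribute 10^(63/10) + 10^(78/10) = 6.509e+07, i.e. 78.14 dB.
The limit corresponds to 10^(81/10) = 1.259e+08; subtracting the fixed part leaves 6.080e+07 for the forklift, i.e. 77.84 dB.
Required insertion loss = 83 − 77.84 = 5.16 dB.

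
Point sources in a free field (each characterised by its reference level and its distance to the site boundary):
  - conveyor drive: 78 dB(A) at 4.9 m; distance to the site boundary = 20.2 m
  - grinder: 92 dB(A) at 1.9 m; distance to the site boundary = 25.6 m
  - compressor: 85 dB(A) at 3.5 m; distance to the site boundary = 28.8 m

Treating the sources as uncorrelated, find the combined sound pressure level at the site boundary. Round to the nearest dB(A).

Propagate each source to the receiver with L = L_ref − 20·log₁₀(r/r_ref), then add intensities.
conveyor drive: 78 − 20·log₁₀(20.2/4.9) = 78 − 12.30 = 65.70 dB(A).
grinder: 92 − 20·log₁₀(25.6/1.9) = 92 − 22.59 = 69.41 dB(A).
compressor: 85 − 20·log₁₀(28.8/3.5) = 85 − 18.31 = 66.69 dB(A).
Σ 10^(L/10) = 1.711e+07 → L_total = 10·log₁₀(1.711e+07) = 72.33 dB(A).

72 dB(A)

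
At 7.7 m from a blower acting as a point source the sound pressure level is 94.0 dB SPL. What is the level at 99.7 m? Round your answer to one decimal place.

Point-source attenuation: ΔL = 20·log₁₀(r₂/r₁) = 20·log₁₀(99.7/7.7) = 22.244 dB.
L₂ = 94.0 − 20·log₁₀(99.7/7.7) = 94.0 − 22.244 = 71.76 dB SPL.

71.8 dB SPL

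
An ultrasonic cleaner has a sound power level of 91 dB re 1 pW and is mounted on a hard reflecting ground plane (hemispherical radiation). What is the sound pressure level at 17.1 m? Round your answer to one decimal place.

The power spreads over a hemisphere of area 2π·r², so L_p = L_w − 10·log₁₀(2π·r²).
2π·r² = 1837 m², 10·log₁₀ of that is 32.642 dB.
L_p = 91 − 32.642 = 58.36 dB.

58.4 dB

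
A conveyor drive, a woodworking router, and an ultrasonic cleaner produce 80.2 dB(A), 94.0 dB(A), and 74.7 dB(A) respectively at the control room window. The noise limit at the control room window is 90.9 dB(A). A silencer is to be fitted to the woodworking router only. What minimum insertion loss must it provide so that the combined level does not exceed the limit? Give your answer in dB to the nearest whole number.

4 dB

Fixed contribution from the other sources: Σ 10^(L/10) = 10^(80.2/10) + 10^(74.7/10) = 1.342e+08 (81.28 dB(A)).
The limit corresponds to 10^(90.9/10) = 1.230e+09; subtracting the fixed part leaves 1.096e+09 for the woodworking router, i.e. 90.40 dB(A).
So the woodworking router must be reduced from 94.0 to 90.40 dB(A): IL = 3.60 dB.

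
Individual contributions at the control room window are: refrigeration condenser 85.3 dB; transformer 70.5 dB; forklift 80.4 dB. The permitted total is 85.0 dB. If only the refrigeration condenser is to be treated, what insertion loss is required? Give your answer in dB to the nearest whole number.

The untreated sources together contribute 10^(70.5/10) + 10^(80.4/10) = 1.209e+08, i.e. 80.82 dB.
The limit corresponds to 10^(85.0/10) = 3.162e+08; subtracting the fixed part leaves 1.954e+08 for the refrigeration condenser, i.e. 82.91 dB.
Required insertion loss = 85.3 − 82.91 = 2.39 dB.

2 dB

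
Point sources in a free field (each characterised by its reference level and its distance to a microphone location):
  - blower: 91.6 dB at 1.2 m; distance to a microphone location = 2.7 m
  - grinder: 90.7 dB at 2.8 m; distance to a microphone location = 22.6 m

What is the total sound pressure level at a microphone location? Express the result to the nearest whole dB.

85 dB

Propagate each source to the receiver with L = L_ref − 20·log₁₀(r/r_ref), then add intensities.
blower: 91.6 − 20·log₁₀(2.7/1.2) = 91.6 − 7.04 = 84.56 dB.
grinder: 90.7 − 20·log₁₀(22.6/2.8) = 90.7 − 18.14 = 72.56 dB.
Σ 10^(L/10) = 3.036e+08 → L_total = 10·log₁₀(3.036e+08) = 84.82 dB.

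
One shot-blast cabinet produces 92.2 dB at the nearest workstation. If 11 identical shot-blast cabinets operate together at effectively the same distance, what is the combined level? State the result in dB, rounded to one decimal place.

L_total = L₁ + 10·log₁₀ N for N identical incoherent sources.
L_total = 92.2 + 10·log₁₀(11) = 92.2 + 10.414 = 102.61 dB.

102.6 dB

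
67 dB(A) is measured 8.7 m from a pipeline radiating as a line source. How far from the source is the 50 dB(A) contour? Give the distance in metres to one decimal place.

For a line source L₁ − L₂ = 10·log₁₀(r₂/r₁), so r₂ = r₁·10^((L₁−L₂)/10).
r₂ = 8.7·10^((67−50)/10) = 8.7·10^(17.0/10) = 436.03 m.

436.0 m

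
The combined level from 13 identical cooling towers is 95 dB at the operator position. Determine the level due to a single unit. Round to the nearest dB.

84 dB

For N identical incoherent sources L_total = L₁ + 10·log₁₀ N, so L₁ = 95 − 10·log₁₀(13) = 95 − 11.139.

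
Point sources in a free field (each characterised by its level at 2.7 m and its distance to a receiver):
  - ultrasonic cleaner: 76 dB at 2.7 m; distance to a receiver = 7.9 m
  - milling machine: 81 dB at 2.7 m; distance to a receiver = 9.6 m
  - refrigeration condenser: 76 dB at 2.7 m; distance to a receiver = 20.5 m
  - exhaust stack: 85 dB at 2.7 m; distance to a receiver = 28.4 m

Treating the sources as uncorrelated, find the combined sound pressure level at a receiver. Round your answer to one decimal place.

First find each source's level at the receiver (point-source: −20·log₁₀(r/r_ref)), then combine on an intensity basis.
ultrasonic cleaner: 76 − 20·log₁₀(7.9/2.7) = 76 − 9.33 = 66.67 dB.
milling machine: 81 − 20·log₁₀(9.6/2.7) = 81 − 11.02 = 69.98 dB.
refrigeration condenser: 76 − 20·log₁₀(20.5/2.7) = 76 − 17.61 = 58.39 dB.
exhaust stack: 85 − 20·log₁₀(28.4/2.7) = 85 − 20.44 = 64.56 dB.
Σ 10^(L/10) = 1.816e+07 → L_total = 10·log₁₀(1.816e+07) = 72.59 dB.

72.6 dB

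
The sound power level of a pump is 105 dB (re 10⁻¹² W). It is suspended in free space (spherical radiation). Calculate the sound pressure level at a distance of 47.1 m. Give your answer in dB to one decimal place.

The power spreads over a sphere of area 4π·r², so L_p = L_w − 10·log₁₀(4π·r²).
4π·r² = 2.788e+04 m², 10·log₁₀ of that is 44.453 dB.
L_p = 105 − 44.453 = 60.55 dB.

60.5 dB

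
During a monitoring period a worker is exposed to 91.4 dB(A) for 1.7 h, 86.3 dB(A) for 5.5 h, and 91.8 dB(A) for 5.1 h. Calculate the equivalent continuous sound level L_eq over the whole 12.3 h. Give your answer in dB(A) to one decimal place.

Weight each interval's intensity by its duration and average over T = 12.3 h:
Σ tᵢ·10^(Lᵢ/10) = 1.7·10^(91.4/10) + 5.5·10^(86.3/10) + 5.1·10^(91.8/10) = 1.241e+10.
L_eq = 10·log₁₀(1.241e+10/12.3) = 90.04 dB(A).

90.0 dB(A)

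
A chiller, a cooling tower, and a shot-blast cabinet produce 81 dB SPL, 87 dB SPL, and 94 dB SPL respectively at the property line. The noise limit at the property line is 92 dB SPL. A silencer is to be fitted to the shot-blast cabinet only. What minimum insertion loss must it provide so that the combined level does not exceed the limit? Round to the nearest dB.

4 dB

The untreated sources together contribute 10^(81/10) + 10^(87/10) = 6.271e+08, i.e. 87.97 dB SPL.
The limit corresponds to 10^(92/10) = 1.585e+09; subtracting the fixed part leaves 9.578e+08 for the shot-blast cabinet, i.e. 89.81 dB SPL.
So the shot-blast cabinet must be reduced from 94 to 89.81 dB SPL: IL = 4.19 dB.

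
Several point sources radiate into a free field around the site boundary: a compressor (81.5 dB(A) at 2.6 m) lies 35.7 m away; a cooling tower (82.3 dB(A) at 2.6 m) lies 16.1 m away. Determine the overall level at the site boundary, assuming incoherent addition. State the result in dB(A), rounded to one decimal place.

Propagate each source to the receiver with L = L_ref − 20·log₁₀(r/r_ref), then add intensities.
compressor: 81.5 − 20·log₁₀(35.7/2.6) = 81.5 − 22.75 = 58.75 dB(A).
cooling tower: 82.3 − 20·log₁₀(16.1/2.6) = 82.3 − 15.84 = 66.46 dB(A).
Σ 10^(L/10) = 5.178e+06 → L_total = 10·log₁₀(5.178e+06) = 67.14 dB(A).

67.1 dB(A)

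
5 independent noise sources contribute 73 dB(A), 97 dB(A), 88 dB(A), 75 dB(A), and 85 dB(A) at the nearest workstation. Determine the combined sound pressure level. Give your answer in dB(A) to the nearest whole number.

98 dB(A)

For uncorrelated sources the intensities add, so convert each level to linear form, sum, and take 10·log₁₀ of the total.
Σ 10^(L/10) = 10^(73/10) + 10^(97/10) + 10^(88/10) + 10^(75/10) + 10^(85/10) = 6.011e+09.
L_total = 10·log₁₀(6.011e+09) = 97.79 dB(A).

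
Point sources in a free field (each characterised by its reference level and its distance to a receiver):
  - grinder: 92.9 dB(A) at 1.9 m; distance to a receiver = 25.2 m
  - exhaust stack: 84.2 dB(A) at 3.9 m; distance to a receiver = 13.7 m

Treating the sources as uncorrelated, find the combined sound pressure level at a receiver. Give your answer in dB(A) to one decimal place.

First find each source's level at the receiver (point-source: −20·log₁₀(r/r_ref)), then combine on an intensity basis.
grinder: 92.9 − 20·log₁₀(25.2/1.9) = 92.9 − 22.45 = 70.45 dB(A).
exhaust stack: 84.2 − 20·log₁₀(13.7/3.9) = 84.2 − 10.91 = 73.29 dB(A).
Σ 10^(L/10) = 3.240e+07 → L_total = 10·log₁₀(3.240e+07) = 75.11 dB(A).

75.1 dB(A)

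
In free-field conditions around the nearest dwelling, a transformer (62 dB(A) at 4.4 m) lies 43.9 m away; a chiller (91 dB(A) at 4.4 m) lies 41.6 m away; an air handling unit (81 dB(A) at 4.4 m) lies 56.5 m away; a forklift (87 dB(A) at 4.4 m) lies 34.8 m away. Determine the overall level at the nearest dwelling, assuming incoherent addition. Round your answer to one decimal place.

73.6 dB(A)

Propagate each source to the receiver with L = L_ref − 20·log₁₀(r/r_ref), then add intensities.
transformer: 62 − 20·log₁₀(43.9/4.4) = 62 − 19.98 = 42.02 dB(A).
chiller: 91 − 20·log₁₀(41.6/4.4) = 91 − 19.51 = 71.49 dB(A).
air handling unit: 81 − 20·log₁₀(56.5/4.4) = 81 − 22.17 = 58.83 dB(A).
forklift: 87 − 20·log₁₀(34.8/4.4) = 87 − 17.96 = 69.04 dB(A).
Σ 10^(L/10) = 2.288e+07 → L_total = 10·log₁₀(2.288e+07) = 73.59 dB(A).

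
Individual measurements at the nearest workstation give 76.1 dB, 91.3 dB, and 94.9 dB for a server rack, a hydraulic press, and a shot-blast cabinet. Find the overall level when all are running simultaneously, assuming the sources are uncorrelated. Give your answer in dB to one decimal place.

96.5 dB

Incoherent sources combine by intensity addition: L_total = 10·log₁₀(Σ 10^(L_i/10)).
Σ 10^(L/10) = 10^(76.1/10) + 10^(91.3/10) + 10^(94.9/10) = 4.480e+09.
L_total = 10·log₁₀(4.480e+09) = 96.51 dB.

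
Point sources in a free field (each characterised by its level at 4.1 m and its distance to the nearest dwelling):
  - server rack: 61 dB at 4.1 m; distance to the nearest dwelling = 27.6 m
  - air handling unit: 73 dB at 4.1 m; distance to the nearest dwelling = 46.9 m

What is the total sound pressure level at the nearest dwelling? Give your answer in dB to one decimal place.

Propagate each source to the receiver with L = L_ref − 20·log₁₀(r/r_ref), then add intensities.
server rack: 61 − 20·log₁₀(27.6/4.1) = 61 − 16.56 = 44.44 dB.
air handling unit: 73 − 20·log₁₀(46.9/4.1) = 73 − 21.17 = 51.83 dB.
Σ 10^(L/10) = 1.803e+05 → L_total = 10·log₁₀(1.803e+05) = 52.56 dB.

52.6 dB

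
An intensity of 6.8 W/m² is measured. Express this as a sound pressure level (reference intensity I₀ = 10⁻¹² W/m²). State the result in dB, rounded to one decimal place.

128.3 dB

Dividing by I₀ shifts the exponent by 12: I/I₀ = 6.8×10^12.
L = 10·(0.8325 + 12) = 128.33 dB.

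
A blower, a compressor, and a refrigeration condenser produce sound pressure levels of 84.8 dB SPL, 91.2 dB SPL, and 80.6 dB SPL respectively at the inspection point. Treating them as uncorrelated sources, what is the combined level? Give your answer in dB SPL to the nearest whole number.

92 dB SPL

For uncorrelated sources the intensities add, so convert each level to linear form, sum, and take 10·log₁₀ of the total.
Σ 10^(L/10) = 10^(84.8/10) + 10^(91.2/10) + 10^(80.6/10) = 1.735e+09.
L_total = 10·log₁₀(1.735e+09) = 92.39 dB SPL.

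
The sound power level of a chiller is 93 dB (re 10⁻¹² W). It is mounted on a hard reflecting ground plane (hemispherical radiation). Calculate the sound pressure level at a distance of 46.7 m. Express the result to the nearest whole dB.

52 dB

L_p = L_w − 10·log₁₀(2π·r²) with r = 46.7 m.
2π·r² = 1.37e+04 m², 10·log₁₀ of that is 41.368 dB.
L_p = 93 − 41.368 = 51.63 dB.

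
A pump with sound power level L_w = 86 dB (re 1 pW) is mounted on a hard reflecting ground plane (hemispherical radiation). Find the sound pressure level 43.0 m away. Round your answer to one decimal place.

The power spreads over a hemisphere of area 2π·r², so L_p = L_w − 10·log₁₀(2π·r²).
2π·r² = 1.162e+04 m², 10·log₁₀ of that is 40.651 dB.
L_p = 86 − 40.651 = 45.35 dB.

45.3 dB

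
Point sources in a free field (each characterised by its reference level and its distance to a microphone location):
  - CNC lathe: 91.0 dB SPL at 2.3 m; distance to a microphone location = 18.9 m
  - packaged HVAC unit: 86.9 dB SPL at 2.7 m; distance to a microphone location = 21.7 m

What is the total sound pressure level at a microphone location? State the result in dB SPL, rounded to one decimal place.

74.2 dB SPL

First find each source's level at the receiver (point-source: −20·log₁₀(r/r_ref)), then combine on an intensity basis.
CNC lathe: 91.0 − 20·log₁₀(18.9/2.3) = 91.0 − 18.29 = 72.71 dB SPL.
packaged HVAC unit: 86.9 − 20·log₁₀(21.7/2.7) = 86.9 − 18.10 = 68.80 dB SPL.
Σ 10^(L/10) = 2.623e+07 → L_total = 10·log₁₀(2.623e+07) = 74.19 dB SPL.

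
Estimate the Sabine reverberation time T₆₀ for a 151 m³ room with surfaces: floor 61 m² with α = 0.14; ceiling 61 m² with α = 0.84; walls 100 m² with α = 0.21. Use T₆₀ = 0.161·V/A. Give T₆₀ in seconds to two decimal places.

0.30 s

Total absorption A = 61·0.14 + 61·0.84 + 100·0.21 = 80.78 m² sabins.
T₆₀ = 0.161 × 151 / 80.78 = 0.301 s.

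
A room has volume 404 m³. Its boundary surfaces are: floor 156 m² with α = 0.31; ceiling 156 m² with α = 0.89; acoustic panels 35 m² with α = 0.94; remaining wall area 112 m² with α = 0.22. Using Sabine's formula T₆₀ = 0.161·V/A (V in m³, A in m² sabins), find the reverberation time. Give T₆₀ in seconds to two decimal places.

Summing Sᵢαᵢ: 156·0.31 + 156·0.89 + 35·0.94 + 112·0.22 = 244.74 m².
T₆₀ = 0.161·V/A = 0.161·404/244.74 = 0.266 s.

0.27 s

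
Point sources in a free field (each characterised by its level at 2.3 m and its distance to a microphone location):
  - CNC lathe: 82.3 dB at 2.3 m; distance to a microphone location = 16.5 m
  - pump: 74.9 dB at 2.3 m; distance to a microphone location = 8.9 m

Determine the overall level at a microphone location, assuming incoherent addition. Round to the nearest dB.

Propagate each source to the receiver with L = L_ref − 20·log₁₀(r/r_ref), then add intensities.
CNC lathe: 82.3 − 20·log₁₀(16.5/2.3) = 82.3 − 17.12 = 65.18 dB.
pump: 74.9 − 20·log₁₀(8.9/2.3) = 74.9 − 11.75 = 63.15 dB.
Σ 10^(L/10) = 5.364e+06 → L_total = 10·log₁₀(5.364e+06) = 67.29 dB.

67 dB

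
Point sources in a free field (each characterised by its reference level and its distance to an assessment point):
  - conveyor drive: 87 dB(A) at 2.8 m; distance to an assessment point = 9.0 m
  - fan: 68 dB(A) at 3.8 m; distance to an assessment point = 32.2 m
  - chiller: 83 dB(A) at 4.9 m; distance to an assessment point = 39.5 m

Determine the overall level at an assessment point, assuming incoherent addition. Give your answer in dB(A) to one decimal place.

77.1 dB(A)

First find each source's level at the receiver (point-source: −20·log₁₀(r/r_ref)), then combine on an intensity basis.
conveyor drive: 87 − 20·log₁₀(9.0/2.8) = 87 − 10.14 = 76.86 dB(A).
fan: 68 − 20·log₁₀(32.2/3.8) = 68 − 18.56 = 49.44 dB(A).
chiller: 83 − 20·log₁₀(39.5/4.9) = 83 − 18.13 = 64.87 dB(A).
Σ 10^(L/10) = 5.167e+07 → L_total = 10·log₁₀(5.167e+07) = 77.13 dB(A).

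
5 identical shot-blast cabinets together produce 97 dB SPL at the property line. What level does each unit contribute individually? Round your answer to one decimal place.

90.0 dB SPL

For N identical incoherent sources L_total = L₁ + 10·log₁₀ N, so L₁ = 97 − 10·log₁₀(5) = 97 − 6.990.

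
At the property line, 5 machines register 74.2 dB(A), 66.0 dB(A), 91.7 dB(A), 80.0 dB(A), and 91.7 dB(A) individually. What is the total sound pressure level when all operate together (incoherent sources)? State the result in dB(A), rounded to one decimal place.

Incoherent sources combine by intensity addition: L_total = 10·log₁₀(Σ 10^(L_i/10)).
Σ 10^(L/10) = 10^(74.2/10) + 10^(66.0/10) + 10^(91.7/10) + 10^(80.0/10) + 10^(91.7/10) = 3.089e+09.
L_total = 10·log₁₀(3.089e+09) = 94.90 dB(A).

94.9 dB(A)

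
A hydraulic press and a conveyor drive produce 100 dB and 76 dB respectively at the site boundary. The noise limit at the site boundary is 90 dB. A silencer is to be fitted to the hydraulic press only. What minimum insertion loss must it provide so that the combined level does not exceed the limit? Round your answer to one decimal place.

10.2 dB

Everything except the hydraulic press sums to 10^(76/10) = 3.981e+07 in linear terms, 76.00 dB.
To meet 90 dB overall, the treated hydraulic press may contribute at most 10^(90/10) − 3.981e+07 = 9.602e+08, i.e. 89.82 dB.
So the hydraulic press must be reduced from 100 to 89.82 dB: IL = 10.18 dB.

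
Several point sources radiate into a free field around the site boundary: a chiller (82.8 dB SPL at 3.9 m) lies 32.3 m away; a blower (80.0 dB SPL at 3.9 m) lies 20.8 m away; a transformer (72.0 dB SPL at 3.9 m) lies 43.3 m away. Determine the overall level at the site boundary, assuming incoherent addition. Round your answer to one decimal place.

68.1 dB SPL

Apply inverse-square spreading to bring every level to the receiver, then sum 10^(L/10).
chiller: 82.8 − 20·log₁₀(32.3/3.9) = 82.8 − 18.36 = 64.44 dB SPL.
blower: 80.0 − 20·log₁₀(20.8/3.9) = 80.0 − 14.54 = 65.46 dB SPL.
transformer: 72.0 − 20·log₁₀(43.3/3.9) = 72.0 − 20.91 = 51.09 dB SPL.
Σ 10^(L/10) = 6.422e+06 → L_total = 10·log₁₀(6.422e+06) = 68.08 dB SPL.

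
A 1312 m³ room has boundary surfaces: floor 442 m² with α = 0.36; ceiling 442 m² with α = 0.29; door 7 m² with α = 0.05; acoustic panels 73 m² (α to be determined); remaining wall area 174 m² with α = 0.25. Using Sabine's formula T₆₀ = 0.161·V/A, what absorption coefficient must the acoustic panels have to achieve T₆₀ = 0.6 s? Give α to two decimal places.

Required total absorption A = 0.161·1312/0.6 = 352.05 m².
Absorption from the other surfaces = 442·0.36 + 442·0.29 + 7·0.05 + 174·0.25 = 331.15 m², so the acoustic panels must supply 20.90 m² over 73 m².
α = 20.90/73 = 0.286.

0.29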